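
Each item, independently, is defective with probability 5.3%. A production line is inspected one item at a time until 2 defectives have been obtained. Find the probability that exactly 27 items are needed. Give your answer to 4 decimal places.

Y = trial on which the second success occurs; negative binomial, r=2, p=0.053.
P(Y=27) = C(26,1) · p^2 · (1−p)^25
= 26 · 0.002809 · 0.2563 = 0.018719

0.0187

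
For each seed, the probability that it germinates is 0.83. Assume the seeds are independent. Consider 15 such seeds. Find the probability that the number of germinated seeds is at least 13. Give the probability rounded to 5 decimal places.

X ~ Binomial(15, 0.83); P(X ≥ 13) = Σ C(15,k) p^k (1−p)^(15−k) over k:
  k=13: C(15,13)·0.83^13·0.17^2 = 0.2692169
  k=14: C(15,14)·0.83^14·0.17^1 = 0.1877731
  k=15: C(15,15)·0.83^15·0.17^0 = 0.0611183
Total = 0.5181084

0.51811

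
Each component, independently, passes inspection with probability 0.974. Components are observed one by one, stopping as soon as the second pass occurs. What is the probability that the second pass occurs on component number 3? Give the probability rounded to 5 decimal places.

0.04933

Y = trial on which the second success occurs; negative binomial, r=2, p=0.974.
P(Y=3) = C(2,1) · p^2 · (1−p)^1
= 2 · 0.94868 · 0.026 = 0.0493312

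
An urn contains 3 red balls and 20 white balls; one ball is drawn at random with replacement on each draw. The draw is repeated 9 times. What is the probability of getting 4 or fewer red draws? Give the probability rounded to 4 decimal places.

0.9970

X ~ Binomial(9, 0.130435); P(X ≤ 4) = Σ C(9,k) p^k (1−p)^(9−k) over k:
  k=0: C(9,0)·0.130435^0·0.869565^9 = 0.284262
  k=1: C(9,1)·0.130435^1·0.869565^8 = 0.383754
  k=2: C(9,2)·0.130435^2·0.869565^7 = 0.230253
  k=3: C(9,3)·0.130435^3·0.869565^6 = 0.080588
  k=4: C(9,4)·0.130435^4·0.869565^5 = 0.018132
Total = 0.996990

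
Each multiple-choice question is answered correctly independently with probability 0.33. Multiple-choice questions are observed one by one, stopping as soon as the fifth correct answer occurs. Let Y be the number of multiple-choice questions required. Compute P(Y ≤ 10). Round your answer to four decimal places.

Finishing within 10 multiple-choice questions ⇔ at least 5 successes in the first 10. With X ~ Binomial(10, 0.33), P(Y ≤ 10) = 1 − P(X ≤ 4).
  k=0: C(10,0)·0.33^0·0.67^10 = 0.018228
  k=1: C(10,1)·0.33^1·0.67^9 = 0.089782
  k=2: C(10,2)·0.33^2·0.67^8 = 0.198993
  k=3: C(10,3)·0.33^3·0.67^7 = 0.261365
  k=4: C(10,4)·0.33^4·0.67^6 = 0.225281
1 − 0.793649 = 0.206351

0.2064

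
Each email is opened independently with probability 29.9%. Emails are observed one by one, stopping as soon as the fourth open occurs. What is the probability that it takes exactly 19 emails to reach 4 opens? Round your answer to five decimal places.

0.03163

Y = trial on which the fourth success occurs; negative binomial, r=4, p=0.299.
P(Y=19) = C(18,3) · p^4 · (1−p)^15
= 816 · 0.0079925 · 0.0048503 = 0.0316333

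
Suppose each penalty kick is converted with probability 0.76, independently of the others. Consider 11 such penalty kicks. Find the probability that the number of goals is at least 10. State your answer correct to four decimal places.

X ~ Binomial(11, 0.76); P(X ≥ 10) = Σ C(11,k) p^k (1−p)^(11−k) over k:
  k=10: C(11,10)·0.76^10·0.24^1 = 0.169723
  k=11: C(11,11)·0.76^11·0.24^0 = 0.048860
Total = 0.218582

0.2186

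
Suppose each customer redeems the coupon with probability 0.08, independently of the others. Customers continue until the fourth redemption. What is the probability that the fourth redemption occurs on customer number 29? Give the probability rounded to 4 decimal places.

0.0167

Y = trial on which the fourth success occurs; negative binomial, r=4, p=0.08.
P(Y=29) = C(28,3) · p^4 · (1−p)^25
= 3276 · 4.096e-05 · 0.12436 = 0.016688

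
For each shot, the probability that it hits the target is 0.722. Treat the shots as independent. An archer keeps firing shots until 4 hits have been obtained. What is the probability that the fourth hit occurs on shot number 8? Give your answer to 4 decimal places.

0.0568

Y = trial on which the fourth success occurs; negative binomial, r=4, p=0.722.
P(Y=8) = C(7,3) · p^4 · (1−p)^4
= 35 · 0.27174 · 0.0059728 = 0.056806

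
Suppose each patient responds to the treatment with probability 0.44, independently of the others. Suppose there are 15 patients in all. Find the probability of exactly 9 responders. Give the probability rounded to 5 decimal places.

0.09541

X ~ Binomial(n=15, p=0.44).
P(X=9) = C(15,9) · p^9 · (1−p)^6
= 5005 · 0.00061812 · 0.030841 = 0.0954127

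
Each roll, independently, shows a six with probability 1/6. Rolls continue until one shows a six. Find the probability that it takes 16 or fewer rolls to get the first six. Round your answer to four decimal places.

0.9459

Y = number of rolls to the first success; geometric, p = 0.166667.
P(Y ≤ 16) = 1 − (1−p)^16 = 1 − 0.054088 = 0.945912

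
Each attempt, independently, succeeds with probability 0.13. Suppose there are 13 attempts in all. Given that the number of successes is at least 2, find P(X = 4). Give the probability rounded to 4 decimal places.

X ~ Binomial(13, 0.13). Want P(X=4 | X≥2) = P(X=4) / P(X≥2).
P(X=4) = C(13,4)·0.13^4·0.87^9 = 0.058311
P(X≥2) = 1 − 0.163588 − 0.317774 = 0.518639
Ratio = 0.058311 / 0.518639 = 0.112431

0.1124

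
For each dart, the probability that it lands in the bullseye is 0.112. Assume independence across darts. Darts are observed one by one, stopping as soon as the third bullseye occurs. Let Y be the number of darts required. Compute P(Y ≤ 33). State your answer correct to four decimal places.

0.7309

Finishing within 33 darts ⇔ at least 3 successes in the first 33. With X ~ Binomial(33, 0.112), P(Y ≤ 33) = 1 − P(X ≤ 2).
  k=0: C(33,0)·0.112^0·0.888^33 = 0.019844
  k=1: C(33,1)·0.112^1·0.888^32 = 0.082594
  k=2: C(33,2)·0.112^2·0.888^31 = 0.166676
1 − 0.269113 = 0.730887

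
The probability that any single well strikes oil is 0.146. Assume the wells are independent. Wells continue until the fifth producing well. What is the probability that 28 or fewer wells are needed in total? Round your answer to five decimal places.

0.38936

Finishing within 28 wells ⇔ at least 5 successes in the first 28. With X ~ Binomial(28, 0.146), P(Y ≤ 28) = 1 − P(X ≤ 4).
  k=0: C(28,0)·0.146^0·0.854^28 = 0.0120454
  k=1: C(28,1)·0.146^1·0.854^27 = 0.0576598
  k=2: C(28,2)·0.146^2·0.854^26 = 0.1330767
  k=3: C(28,3)·0.146^3·0.854^25 = 0.1971738
  k=4: C(28,4)·0.146^4·0.854^24 = 0.2106804
1 − 0.6106362 = 0.3893638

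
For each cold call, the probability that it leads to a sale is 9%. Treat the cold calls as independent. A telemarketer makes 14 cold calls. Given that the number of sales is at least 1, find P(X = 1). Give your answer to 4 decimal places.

0.5045

X ~ Binomial(14, 0.09). Want P(X=1 | X≥1) = P(X=1) / P(X≥1).
P(X=1) = C(14,1)·0.09^1·0.91^13 = 0.369750
P(X≥1) = 1 − 0.267042 = 0.732958
Ratio = 0.369750 / 0.732958 = 0.504463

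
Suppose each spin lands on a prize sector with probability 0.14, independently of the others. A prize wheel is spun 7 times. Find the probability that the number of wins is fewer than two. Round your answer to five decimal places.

X ~ Binomial(7, 0.14); P(X ≤ 1) = Σ C(7,k) p^k (1−p)^(7−k) over k:
  k=0: C(7,0)·0.14^0·0.86^7 = 0.3479278
  k=1: C(7,1)·0.14^1·0.86^6 = 0.3964759
Total = 0.7444037

0.74440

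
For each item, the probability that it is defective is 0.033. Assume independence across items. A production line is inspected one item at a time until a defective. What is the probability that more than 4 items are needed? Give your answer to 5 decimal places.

Y = number of items to the first success; geometric, p = 0.033.
P(Y > 4) = P(first 4 all fail) = (1−p)^4 = 0.8743914

0.87439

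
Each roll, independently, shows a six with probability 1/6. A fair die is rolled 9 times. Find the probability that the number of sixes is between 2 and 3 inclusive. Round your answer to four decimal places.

X ~ Binomial(9, 0.166667); P(2 ≤ X ≤ 3) = Σ C(9,k) p^k (1−p)^(9−k) over k:
  k=2: C(9,2)·0.166667^2·0.833333^7 = 0.279082
  k=3: C(9,3)·0.166667^3·0.833333^6 = 0.130238
Total = 0.409320

0.4093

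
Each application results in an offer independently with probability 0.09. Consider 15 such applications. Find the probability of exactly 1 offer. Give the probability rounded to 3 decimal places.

X ~ Binomial(n=15, p=0.09).
P(X=1) = C(15,1) · p^1 · (1−p)^14
= 15 · 0.09 · 0.26704 = 0.36051

0.361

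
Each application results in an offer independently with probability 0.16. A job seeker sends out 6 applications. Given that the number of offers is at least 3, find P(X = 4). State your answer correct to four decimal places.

X ~ Binomial(6, 0.16). Want P(X=4 | X≥3) = P(X=4) / P(X≥3).
P(X=4) = C(6,4)·0.16^4·0.84^2 = 0.006936
P(X≥3) = 1 − 0.351298 − 0.401483 − 0.191183 = 0.056036
Ratio = 0.006936 / 0.056036 = 0.123784

0.1238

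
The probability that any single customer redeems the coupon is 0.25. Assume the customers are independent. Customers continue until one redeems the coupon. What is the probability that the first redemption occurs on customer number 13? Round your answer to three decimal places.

0.008

Geometric (trials to first success), p = 0.25.
P(Y = 13) = (1−p)^12 · p = 0.031676 · 0.25 = 0.00792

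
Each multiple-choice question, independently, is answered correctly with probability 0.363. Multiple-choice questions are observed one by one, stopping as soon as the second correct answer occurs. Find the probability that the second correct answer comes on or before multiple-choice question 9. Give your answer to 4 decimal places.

0.8942

Finishing within 9 multiple-choice questions ⇔ at least 2 successes in the first 9. With X ~ Binomial(9, 0.363), P(Y ≤ 9) = 1 − P(X ≤ 1).
  k=0: C(9,0)·0.363^0·0.637^9 = 0.017269
  k=1: C(9,1)·0.363^1·0.637^8 = 0.088566
1 − 0.105834 = 0.894166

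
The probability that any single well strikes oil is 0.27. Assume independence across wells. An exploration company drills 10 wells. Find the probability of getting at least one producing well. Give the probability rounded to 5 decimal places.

0.95702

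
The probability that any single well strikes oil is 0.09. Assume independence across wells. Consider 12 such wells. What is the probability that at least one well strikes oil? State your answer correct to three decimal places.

P(at least one) = 1 − P(none) = 1 − (1 − 0.09)^12
= 1 − 0.32248 = 0.67752

0.678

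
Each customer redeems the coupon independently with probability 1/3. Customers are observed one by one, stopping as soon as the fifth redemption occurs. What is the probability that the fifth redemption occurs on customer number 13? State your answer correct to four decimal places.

0.0795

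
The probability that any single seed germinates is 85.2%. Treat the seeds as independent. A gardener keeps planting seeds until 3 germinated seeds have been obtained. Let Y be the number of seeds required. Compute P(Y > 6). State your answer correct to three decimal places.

Needing more than 6 seeds ⇔ fewer than 3 successes in the first 6. With X ~ Binomial(6, 0.852), P(Y > 6) = P(X ≤ 2).
  k=0: C(6,0)·0.852^0·0.148^6 = 0.00001
  k=1: C(6,1)·0.852^1·0.148^5 = 0.00036
  k=2: C(6,2)·0.852^2·0.148^4 = 0.00522
P(X ≤ 2) = 0.00560

0.006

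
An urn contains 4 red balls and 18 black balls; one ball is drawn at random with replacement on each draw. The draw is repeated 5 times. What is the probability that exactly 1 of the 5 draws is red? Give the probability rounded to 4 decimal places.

X ~ Binomial(n=5, p=0.181818).
P(X=1) = C(5,1) · p^1 · (1−p)^4
= 5 · 0.18182 · 0.44813 = 0.407386

0.4074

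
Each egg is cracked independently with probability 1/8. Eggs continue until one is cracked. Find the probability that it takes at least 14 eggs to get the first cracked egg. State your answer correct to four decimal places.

Y = number of eggs to the first success; geometric, p = 0.125.
P(Y > 13) = P(first 13 all fail) = (1−p)^13 = 0.176240

0.1762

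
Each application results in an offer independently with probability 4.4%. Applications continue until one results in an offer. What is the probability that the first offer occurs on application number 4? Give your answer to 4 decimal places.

Geometric (trials to first success), p = 0.044.
P(Y = 4) = (1−p)^3 · p = 0.87372 · 0.044 = 0.038444

0.0384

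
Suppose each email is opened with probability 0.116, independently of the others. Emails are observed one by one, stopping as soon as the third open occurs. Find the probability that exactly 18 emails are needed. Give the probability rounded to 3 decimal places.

Y = trial on which the third success occurs; negative binomial, r=3, p=0.116.
P(Y=18) = C(17,2) · p^3 · (1−p)^15
= 136 · 0.0015609 · 0.15732 = 0.03340

0.033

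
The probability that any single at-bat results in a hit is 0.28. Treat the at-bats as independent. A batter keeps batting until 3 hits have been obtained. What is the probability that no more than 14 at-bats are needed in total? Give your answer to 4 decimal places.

0.7967

Finishing within 14 at-bats ⇔ at least 3 successes in the first 14. With X ~ Binomial(14, 0.28), P(Y ≤ 14) = 1 − P(X ≤ 2).
  k=0: C(14,0)·0.28^0·0.72^14 = 0.010061
  k=1: C(14,1)·0.28^1·0.72^13 = 0.054778
  k=2: C(14,2)·0.28^2·0.72^12 = 0.138467
1 − 0.203307 = 0.796693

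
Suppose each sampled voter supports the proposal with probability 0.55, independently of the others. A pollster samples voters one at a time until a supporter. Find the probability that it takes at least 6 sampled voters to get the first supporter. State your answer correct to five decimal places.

0.01845

Y = number of sampled voters to the first success; geometric, p = 0.55.
P(Y > 5) = P(first 5 all fail) = (1−p)^5 = 0.0184528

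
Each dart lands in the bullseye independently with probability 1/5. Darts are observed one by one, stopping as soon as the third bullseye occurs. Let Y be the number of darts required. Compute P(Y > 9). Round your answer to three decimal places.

Needing more than 9 darts ⇔ fewer than 3 successes in the first 9. With X ~ Binomial(9, 0.20), P(Y > 9) = P(X ≤ 2).
  k=0: C(9,0)·0.20^0·0.80^9 = 0.13422
  k=1: C(9,1)·0.20^1·0.80^8 = 0.30199
  k=2: C(9,2)·0.20^2·0.80^7 = 0.30199
P(X ≤ 2) = 0.73820

0.738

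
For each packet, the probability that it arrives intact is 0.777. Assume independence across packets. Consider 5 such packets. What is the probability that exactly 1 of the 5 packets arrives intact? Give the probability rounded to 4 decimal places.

0.0096

X ~ Binomial(n=5, p=0.777).
P(X=1) = C(5,1) · p^1 · (1−p)^4
= 5 · 0.777 · 0.002473 = 0.009608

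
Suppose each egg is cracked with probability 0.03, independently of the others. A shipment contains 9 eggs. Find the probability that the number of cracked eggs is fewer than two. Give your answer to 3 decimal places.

X ~ Binomial(9, 0.03); P(X ≤ 1) = Σ C(9,k) p^k (1−p)^(9−k) over k:
  k=0: C(9,0)·0.03^0·0.97^9 = 0.76023
  k=1: C(9,1)·0.03^1·0.97^8 = 0.21161
Total = 0.97184

0.972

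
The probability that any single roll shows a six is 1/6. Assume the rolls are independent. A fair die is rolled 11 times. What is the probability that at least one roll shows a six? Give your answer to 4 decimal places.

0.8654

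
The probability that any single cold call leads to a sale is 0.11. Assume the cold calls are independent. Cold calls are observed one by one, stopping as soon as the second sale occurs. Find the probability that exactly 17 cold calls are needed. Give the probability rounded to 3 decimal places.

Y = trial on which the second success occurs; negative binomial, r=2, p=0.11.
P(Y=17) = C(16,1) · p^2 · (1−p)^15
= 16 · 0.0121 · 0.17412 = 0.03371

0.034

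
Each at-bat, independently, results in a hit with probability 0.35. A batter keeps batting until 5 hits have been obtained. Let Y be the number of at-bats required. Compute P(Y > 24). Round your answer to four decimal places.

Needing more than 24 at-bats ⇔ fewer than 5 successes in the first 24. With X ~ Binomial(24, 0.35), P(Y > 24) = P(X ≤ 4).
  k=0: C(24,0)·0.35^0·0.65^24 = 0.000032
  k=1: C(24,1)·0.35^1·0.65^23 = 0.000418
  k=2: C(24,2)·0.35^2·0.65^22 = 0.002589
  k=3: C(24,3)·0.35^3·0.65^21 = 0.010223
  k=4: C(24,4)·0.35^4·0.65^20 = 0.028901
P(X ≤ 4) = 0.042164

0.0422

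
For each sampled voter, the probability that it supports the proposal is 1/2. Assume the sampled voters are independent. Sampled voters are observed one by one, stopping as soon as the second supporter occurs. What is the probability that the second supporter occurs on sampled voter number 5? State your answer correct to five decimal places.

0.12500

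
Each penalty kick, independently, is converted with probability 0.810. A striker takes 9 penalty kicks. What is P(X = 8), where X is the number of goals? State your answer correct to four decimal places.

X ~ Binomial(n=9, p=0.81).
P(X=8) = C(9,8) · p^8 · (1−p)^1
= 9 · 0.1853 · 0.19 = 0.316866

0.3169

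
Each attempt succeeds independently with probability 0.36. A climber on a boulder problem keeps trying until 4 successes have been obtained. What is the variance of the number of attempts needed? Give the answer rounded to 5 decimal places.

19.75309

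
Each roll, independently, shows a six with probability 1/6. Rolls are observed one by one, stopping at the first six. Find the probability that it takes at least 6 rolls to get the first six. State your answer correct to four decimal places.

0.4019

Y = number of rolls to the first success; geometric, p = 0.166667.
P(Y > 5) = P(first 5 all fail) = (1−p)^5 = 0.401878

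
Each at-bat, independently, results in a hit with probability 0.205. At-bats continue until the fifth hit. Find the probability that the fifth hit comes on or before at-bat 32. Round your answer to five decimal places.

0.81443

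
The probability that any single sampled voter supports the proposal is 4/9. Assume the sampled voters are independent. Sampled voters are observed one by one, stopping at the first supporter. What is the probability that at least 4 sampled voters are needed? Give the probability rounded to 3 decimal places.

0.171

Y = number of sampled voters to the first success; geometric, p = 0.444444.
P(Y > 3) = P(first 3 all fail) = (1−p)^3 = 0.17147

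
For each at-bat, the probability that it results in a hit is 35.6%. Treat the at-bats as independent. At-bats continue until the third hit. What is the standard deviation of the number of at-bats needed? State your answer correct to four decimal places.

3.9044

Y = total at-bats until the third success; negative binomial with r=3, p=0.356.
SD(Y) = √[r(1−p)/p²] = √(15.244287) = 3.904393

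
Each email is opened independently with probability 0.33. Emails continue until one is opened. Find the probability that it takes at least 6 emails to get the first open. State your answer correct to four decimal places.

Y = number of emails to the first success; geometric, p = 0.33.
P(Y > 5) = P(first 5 all fail) = (1−p)^5 = 0.135013

0.1350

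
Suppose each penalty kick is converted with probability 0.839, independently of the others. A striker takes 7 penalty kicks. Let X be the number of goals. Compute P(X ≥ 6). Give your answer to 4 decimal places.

X ~ Binomial(7, 0.839); P(X ≥ 6) = Σ C(7,k) p^k (1−p)^(7−k) over k:
  k=6: C(7,6)·0.839^6·0.161^1 = 0.393093
  k=7: C(7,7)·0.839^7·0.161^0 = 0.292640
Total = 0.685733

0.6857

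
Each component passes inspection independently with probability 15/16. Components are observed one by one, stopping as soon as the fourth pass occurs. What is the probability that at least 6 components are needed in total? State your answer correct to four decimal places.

Needing more than 5 components ⇔ fewer than 4 successes in the first 5. With X ~ Binomial(5, 0.9375), P(Y > 5) = P(X ≤ 3).
  k=0: C(5,0)·0.9375^0·0.0625^5 = 0.000001
  k=1: C(5,1)·0.9375^1·0.0625^4 = 0.000072
  k=2: C(5,2)·0.9375^2·0.0625^3 = 0.002146
  k=3: C(5,3)·0.9375^3·0.0625^2 = 0.032187
P(X ≤ 3) = 0.034405

0.0344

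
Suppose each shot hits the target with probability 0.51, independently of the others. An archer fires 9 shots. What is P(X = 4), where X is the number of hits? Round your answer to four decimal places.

X ~ Binomial(n=9, p=0.51).
P(X=4) = C(9,4) · p^4 · (1−p)^5
= 126 · 0.067652 · 0.028248 = 0.240786

0.2408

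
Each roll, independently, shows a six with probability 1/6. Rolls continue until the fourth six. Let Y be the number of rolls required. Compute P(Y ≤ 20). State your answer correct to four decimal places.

0.4335

Finishing within 20 rolls ⇔ at least 4 successes in the first 20. With X ~ Binomial(20, 0.166667), P(Y ≤ 20) = 1 − P(X ≤ 3).
  k=0: C(20,0)·0.166667^0·0.833333^20 = 0.026084
  k=1: C(20,1)·0.166667^1·0.833333^19 = 0.104336
  k=2: C(20,2)·0.166667^2·0.833333^18 = 0.198239
  k=3: C(20,3)·0.166667^3·0.833333^17 = 0.237887
1 − 0.566546 = 0.433454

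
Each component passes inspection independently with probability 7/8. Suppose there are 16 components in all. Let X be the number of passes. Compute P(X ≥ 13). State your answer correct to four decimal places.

0.8698

X ~ Binomial(16, 0.875); P(X ≥ 13) = Σ C(16,k) p^k (1−p)^(16−k) over k:
  k=13: C(16,13)·0.875^13·0.125^3 = 0.192763
  k=14: C(16,14)·0.875^14·0.125^2 = 0.289144
  k=15: C(16,15)·0.875^15·0.125^1 = 0.269868
  k=16: C(16,16)·0.875^16·0.125^0 = 0.118067
Total = 0.869841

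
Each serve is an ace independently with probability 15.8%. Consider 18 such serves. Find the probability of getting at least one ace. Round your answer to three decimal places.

P(at least one) = 1 − P(none) = 1 − (1 − 0.158)^18
= 1 − 0.04525 = 0.95475

0.955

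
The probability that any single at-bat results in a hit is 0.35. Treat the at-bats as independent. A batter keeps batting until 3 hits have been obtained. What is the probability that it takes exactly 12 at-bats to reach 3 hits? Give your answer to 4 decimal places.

Y = trial on which the third success occurs; negative binomial, r=3, p=0.35.
P(Y=12) = C(11,2) · p^3 · (1−p)^9
= 55 · 0.042875 · 0.020712 = 0.048841

0.0488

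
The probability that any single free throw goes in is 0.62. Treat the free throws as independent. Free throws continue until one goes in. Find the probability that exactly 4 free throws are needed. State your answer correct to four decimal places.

Geometric (trials to first success), p = 0.62.
P(Y = 4) = (1−p)^3 · p = 0.054872 · 0.62 = 0.034021

0.0340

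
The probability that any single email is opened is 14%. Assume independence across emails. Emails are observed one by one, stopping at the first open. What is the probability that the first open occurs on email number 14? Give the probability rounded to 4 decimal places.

0.0197

Geometric (trials to first success), p = 0.14.
P(Y = 14) = (1−p)^13 · p = 0.14076 · 0.14 = 0.019706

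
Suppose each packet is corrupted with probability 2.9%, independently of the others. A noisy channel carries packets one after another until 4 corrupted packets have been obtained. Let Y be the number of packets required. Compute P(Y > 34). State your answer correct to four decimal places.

Needing more than 34 packets ⇔ fewer than 4 successes in the first 34. With X ~ Binomial(34, 0.029), P(Y > 34) = P(X ≤ 3).
  k=0: C(34,0)·0.029^0·0.971^34 = 0.367666
  k=1: C(34,1)·0.029^1·0.971^33 = 0.373346
  k=2: C(34,2)·0.029^2·0.971^32 = 0.183982
  k=3: C(34,3)·0.029^3·0.971^31 = 0.058611
P(X ≤ 3) = 0.983605

0.9836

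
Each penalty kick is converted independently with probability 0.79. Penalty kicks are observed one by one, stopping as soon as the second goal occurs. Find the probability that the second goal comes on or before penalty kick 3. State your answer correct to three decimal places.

0.886

Finishing within 3 penalty kicks ⇔ at least 2 successes in the first 3. With X ~ Binomial(3, 0.79), P(Y ≤ 3) = 1 − P(X ≤ 1).
  k=0: C(3,0)·0.79^0·0.21^3 = 0.00926
  k=1: C(3,1)·0.79^1·0.21^2 = 0.10452
1 − 0.11378 = 0.88622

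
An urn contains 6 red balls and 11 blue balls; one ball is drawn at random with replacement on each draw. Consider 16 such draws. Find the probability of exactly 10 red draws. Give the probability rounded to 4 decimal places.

X ~ Binomial(n=16, p=0.352941).
P(X=10) = C(16,10) · p^10 · (1−p)^6
= 8008 · 2.9993e-05 · 0.073394 = 0.017628

0.0176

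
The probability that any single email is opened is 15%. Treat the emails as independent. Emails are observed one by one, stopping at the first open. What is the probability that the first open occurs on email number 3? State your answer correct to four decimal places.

0.1084

Geometric (trials to first success), p = 0.15.
P(Y = 3) = (1−p)^2 · p = 0.7225 · 0.15 = 0.108375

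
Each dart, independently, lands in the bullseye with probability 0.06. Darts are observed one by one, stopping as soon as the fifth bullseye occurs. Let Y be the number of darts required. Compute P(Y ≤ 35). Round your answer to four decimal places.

0.0563

Finishing within 35 darts ⇔ at least 5 successes in the first 35. With X ~ Binomial(35, 0.06), P(Y ≤ 35) = 1 − P(X ≤ 4).
  k=0: C(35,0)·0.06^0·0.94^35 = 0.114677
  k=1: C(35,1)·0.06^1·0.94^34 = 0.256192
  k=2: C(35,2)·0.06^2·0.94^33 = 0.277996
  k=3: C(35,3)·0.06^3·0.94^32 = 0.195189
  k=4: C(35,4)·0.06^4·0.94^31 = 0.099671
1 − 0.943725 = 0.056275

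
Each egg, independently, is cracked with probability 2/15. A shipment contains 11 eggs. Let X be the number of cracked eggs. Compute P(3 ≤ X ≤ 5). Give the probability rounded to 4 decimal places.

0.1710

X ~ Binomial(11, 0.133333); P(3 ≤ X ≤ 5) = Σ C(11,k) p^k (1−p)^(11−k) over k:
  k=3: C(11,3)·0.133333^3·0.866667^8 = 0.124485
  k=4: C(11,4)·0.133333^4·0.866667^7 = 0.038303
  k=5: C(11,5)·0.133333^5·0.866667^6 = 0.008250
Total = 0.171038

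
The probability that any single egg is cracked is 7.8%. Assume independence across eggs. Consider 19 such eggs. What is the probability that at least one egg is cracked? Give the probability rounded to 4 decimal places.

0.7863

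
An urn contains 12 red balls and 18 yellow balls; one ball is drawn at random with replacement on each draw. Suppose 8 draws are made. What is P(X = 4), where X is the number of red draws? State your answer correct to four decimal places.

X ~ Binomial(n=8, p=0.40).
P(X=4) = C(8,4) · p^4 · (1−p)^4
= 70 · 0.0256 · 0.1296 = 0.232243

0.2322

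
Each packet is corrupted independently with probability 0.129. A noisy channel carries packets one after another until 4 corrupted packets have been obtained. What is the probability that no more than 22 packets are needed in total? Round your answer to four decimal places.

0.3136

Finishing within 22 packets ⇔ at least 4 successes in the first 22. With X ~ Binomial(22, 0.129), P(Y ≤ 22) = 1 − P(X ≤ 3).
  k=0: C(22,0)·0.129^0·0.871^22 = 0.047907
  k=1: C(22,1)·0.129^1·0.871^21 = 0.156097
  k=2: C(22,2)·0.129^2·0.871^20 = 0.242747
  k=3: C(22,3)·0.129^3·0.871^19 = 0.239682
1 − 0.686433 = 0.313567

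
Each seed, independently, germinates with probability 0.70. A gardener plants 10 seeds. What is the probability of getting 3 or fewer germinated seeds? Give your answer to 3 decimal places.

X ~ Binomial(10, 0.70); P(X ≤ 3) = Σ C(10,k) p^k (1−p)^(10−k) over k:
  k=0: C(10,0)·0.70^0·0.30^10 = 0.00001
  k=1: C(10,1)·0.70^1·0.30^9 = 0.00014
  k=2: C(10,2)·0.70^2·0.30^8 = 0.00145
  k=3: C(10,3)·0.70^3·0.30^7 = 0.00900
Total = 0.01059

0.011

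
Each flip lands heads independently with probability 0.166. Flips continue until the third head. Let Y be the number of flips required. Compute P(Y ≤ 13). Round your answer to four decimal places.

Finishing within 13 flips ⇔ at least 3 successes in the first 13. With X ~ Binomial(13, 0.166), P(Y ≤ 13) = 1 − P(X ≤ 2).
  k=0: C(13,0)·0.166^0·0.834^13 = 0.094441
  k=1: C(13,1)·0.166^1·0.834^12 = 0.244368
  k=2: C(13,2)·0.166^2·0.834^11 = 0.291835
1 − 0.630643 = 0.369357

0.3694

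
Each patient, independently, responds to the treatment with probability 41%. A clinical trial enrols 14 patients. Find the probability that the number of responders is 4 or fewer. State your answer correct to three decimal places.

X ~ Binomial(14, 0.41); P(X ≤ 4) = Σ C(14,k) p^k (1−p)^(14−k) over k:
  k=0: C(14,0)·0.41^0·0.59^14 = 0.00062
  k=1: C(14,1)·0.41^1·0.59^13 = 0.00603
  k=2: C(14,2)·0.41^2·0.59^12 = 0.02722
  k=3: C(14,3)·0.41^3·0.59^11 = 0.07565
  k=4: C(14,4)·0.41^4·0.59^10 = 0.14457
Total = 0.25409

0.254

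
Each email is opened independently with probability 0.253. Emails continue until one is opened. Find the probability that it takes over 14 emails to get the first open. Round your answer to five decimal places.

0.01685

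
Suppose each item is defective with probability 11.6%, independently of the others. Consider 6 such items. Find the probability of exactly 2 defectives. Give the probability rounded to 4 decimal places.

0.1233

X ~ Binomial(n=6, p=0.116).
P(X=2) = C(6,2) · p^2 · (1−p)^4
= 15 · 0.013456 · 0.61067 = 0.123258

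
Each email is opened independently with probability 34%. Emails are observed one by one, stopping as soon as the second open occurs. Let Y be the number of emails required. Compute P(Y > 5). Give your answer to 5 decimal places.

0.44780

Needing more than 5 emails ⇔ fewer than 2 successes in the first 5. With X ~ Binomial(5, 0.34), P(Y > 5) = P(X ≤ 1).
  k=0: C(5,0)·0.34^0·0.66^5 = 0.1252333
  k=1: C(5,1)·0.34^1·0.66^4 = 0.3225705
P(X ≤ 1) = 0.4478038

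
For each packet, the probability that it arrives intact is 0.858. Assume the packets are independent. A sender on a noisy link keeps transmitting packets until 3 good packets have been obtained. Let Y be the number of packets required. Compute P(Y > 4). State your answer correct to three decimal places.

Needing more than 4 packets ⇔ fewer than 3 successes in the first 4. With X ~ Binomial(4, 0.858), P(Y > 4) = P(X ≤ 2).
  k=0: C(4,0)·0.858^0·0.142^4 = 0.00041
  k=1: C(4,1)·0.858^1·0.142^3 = 0.00983
  k=2: C(4,2)·0.858^2·0.142^2 = 0.08906
P(X ≤ 2) = 0.09930

0.099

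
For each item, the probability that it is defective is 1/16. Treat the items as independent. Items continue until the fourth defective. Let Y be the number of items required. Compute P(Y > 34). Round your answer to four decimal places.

0.8394

Needing more than 34 items ⇔ fewer than 4 successes in the first 34. With X ~ Binomial(34, 0.0625), P(Y > 34) = P(X ≤ 3).
  k=0: C(34,0)·0.0625^0·0.9375^34 = 0.111435
  k=1: C(34,1)·0.0625^1·0.9375^33 = 0.252587
  k=2: C(34,2)·0.0625^2·0.9375^32 = 0.277846
  k=3: C(34,3)·0.0625^3·0.9375^31 = 0.197579
P(X ≤ 3) = 0.839447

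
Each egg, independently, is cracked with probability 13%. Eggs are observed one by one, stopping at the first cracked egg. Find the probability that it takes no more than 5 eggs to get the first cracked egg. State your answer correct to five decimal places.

Y = number of eggs to the first success; geometric, p = 0.13.
P(Y ≤ 5) = 1 − (1−p)^5 = 1 − 0.4984209 = 0.5015791

0.50158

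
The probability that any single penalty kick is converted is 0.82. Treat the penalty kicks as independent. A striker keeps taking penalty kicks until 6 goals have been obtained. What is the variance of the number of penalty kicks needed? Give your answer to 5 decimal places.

1.60619

Y = total penalty kicks until the sixth success; negative binomial with r=6, p=0.82.
Var(Y) = r(1−p)/p² = 6·0.18 / 0.82² = 1.6061868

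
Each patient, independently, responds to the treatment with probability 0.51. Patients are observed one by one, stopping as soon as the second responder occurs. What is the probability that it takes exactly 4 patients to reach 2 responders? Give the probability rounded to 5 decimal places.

Y = trial on which the second success occurs; negative binomial, r=2, p=0.51.
P(Y=4) = C(3,1) · p^2 · (1−p)^2
= 3 · 0.2601 · 0.2401 = 0.1873500

0.18735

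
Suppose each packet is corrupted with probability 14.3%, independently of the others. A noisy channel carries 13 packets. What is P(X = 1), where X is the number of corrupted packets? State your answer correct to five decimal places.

0.29178

X ~ Binomial(n=13, p=0.143).
P(X=1) = C(13,1) · p^1 · (1−p)^12
= 13 · 0.143 · 0.15695 = 0.2917758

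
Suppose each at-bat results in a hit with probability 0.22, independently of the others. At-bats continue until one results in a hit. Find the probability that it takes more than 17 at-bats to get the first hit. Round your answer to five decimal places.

0.01464

Y = number of at-bats to the first success; geometric, p = 0.22.
P(Y > 17) = P(first 17 all fail) = (1−p)^17 = 0.0146423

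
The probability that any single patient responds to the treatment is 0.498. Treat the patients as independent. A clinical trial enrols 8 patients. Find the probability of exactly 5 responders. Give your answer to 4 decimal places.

0.2170

X ~ Binomial(n=8, p=0.498).
P(X=5) = C(8,5) · p^5 · (1−p)^3
= 56 · 0.03063 · 0.12651 = 0.216993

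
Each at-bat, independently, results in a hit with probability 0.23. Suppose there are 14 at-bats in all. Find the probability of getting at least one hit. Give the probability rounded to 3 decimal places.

0.974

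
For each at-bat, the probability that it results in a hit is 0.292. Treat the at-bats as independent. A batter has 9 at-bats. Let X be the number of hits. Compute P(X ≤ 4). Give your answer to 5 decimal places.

0.91070

X ~ Binomial(9, 0.292); P(X ≤ 4) = Σ C(9,k) p^k (1−p)^(9−k) over k:
  k=0: C(9,0)·0.292^0·0.708^9 = 0.0446992
  k=1: C(9,1)·0.292^1·0.708^8 = 0.1659172
  k=2: C(9,2)·0.292^2·0.708^7 = 0.2737165
  k=3: C(9,3)·0.292^3·0.708^6 = 0.2634070
  k=4: C(9,4)·0.292^4·0.708^5 = 0.1629552
Total = 0.9106951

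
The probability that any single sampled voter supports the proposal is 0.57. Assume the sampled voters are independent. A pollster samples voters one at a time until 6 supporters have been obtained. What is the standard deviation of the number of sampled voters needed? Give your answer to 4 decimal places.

2.8180

Y = total sampled voters until the sixth success; negative binomial with r=6, p=0.57.
SD(Y) = √[r(1−p)/p²] = √(7.940905) = 2.817961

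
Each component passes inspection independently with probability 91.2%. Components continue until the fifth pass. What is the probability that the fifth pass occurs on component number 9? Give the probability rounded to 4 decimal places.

Y = trial on which the fifth success occurs; negative binomial, r=5, p=0.912.
P(Y=9) = C(8,4) · p^5 · (1−p)^4
= 70 · 0.63092 · 5.997e-05 = 0.002649

0.0026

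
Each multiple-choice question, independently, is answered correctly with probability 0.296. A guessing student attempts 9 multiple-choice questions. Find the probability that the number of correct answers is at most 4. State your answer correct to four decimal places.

X ~ Binomial(9, 0.296); P(X ≤ 4) = Σ C(9,k) p^k (1−p)^(9−k) over k:
  k=0: C(9,0)·0.296^0·0.704^9 = 0.042477
  k=1: C(9,1)·0.296^1·0.704^8 = 0.160737
  k=2: C(9,2)·0.296^2·0.704^7 = 0.270330
  k=3: C(9,3)·0.296^3·0.704^6 = 0.265210
  k=4: C(9,4)·0.296^4·0.704^5 = 0.167263
Total = 0.906018

0.9060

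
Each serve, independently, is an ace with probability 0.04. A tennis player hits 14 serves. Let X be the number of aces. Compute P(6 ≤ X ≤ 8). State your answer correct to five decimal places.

0.00001

X ~ Binomial(14, 0.04); P(6 ≤ X ≤ 8) = Σ C(14,k) p^k (1−p)^(14−k) over k:
  k=6: C(14,6)·0.04^6·0.96^8 = 0.0000089
  k=7: C(14,7)·0.04^7·0.96^7 = 0.0000004
  k=8: C(14,8)·0.04^8·0.96^6 = 0.0000000
Total = 0.0000093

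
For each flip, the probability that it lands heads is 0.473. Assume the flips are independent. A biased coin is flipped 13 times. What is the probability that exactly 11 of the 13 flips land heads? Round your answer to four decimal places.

X ~ Binomial(n=13, p=0.473).
P(X=11) = C(13,11) · p^11 · (1−p)^2
= 78 · 0.00026514 · 0.27773 = 0.005744

0.0057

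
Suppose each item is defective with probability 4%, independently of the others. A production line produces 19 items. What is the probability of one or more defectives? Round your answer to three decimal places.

P(at least one) = 1 − P(none) = 1 − (1 − 0.04)^19
= 1 − 0.46042 = 0.53958

0.540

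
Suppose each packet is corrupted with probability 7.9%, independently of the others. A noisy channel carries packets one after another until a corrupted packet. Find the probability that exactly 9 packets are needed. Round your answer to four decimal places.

Geometric (trials to first success), p = 0.079.
P(Y = 9) = (1−p)^8 · p = 0.5177 · 0.079 = 0.040898

0.0409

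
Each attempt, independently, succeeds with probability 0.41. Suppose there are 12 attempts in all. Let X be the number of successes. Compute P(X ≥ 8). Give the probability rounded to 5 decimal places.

0.06618

X ~ Binomial(12, 0.41); P(X ≥ 8) = Σ C(12,k) p^k (1−p)^(12−k) over k:
  k=8: C(12,8)·0.41^8·0.59^4 = 0.0478943
  k=9: C(12,9)·0.41^9·0.59^3 = 0.0147922
  k=10: C(12,10)·0.41^10·0.59^2 = 0.0030838
  k=11: C(12,11)·0.41^11·0.59^1 = 0.0003896
  k=12: C(12,12)·0.41^12·0.59^0 = 0.0000226
Total = 0.0661826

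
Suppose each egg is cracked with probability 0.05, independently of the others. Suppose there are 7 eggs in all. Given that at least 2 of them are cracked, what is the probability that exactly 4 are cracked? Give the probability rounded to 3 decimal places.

0.004

X ~ Binomial(7, 0.05). Want P(X=4 | X≥2) = P(X=4) / P(X≥2).
P(X=4) = C(7,4)·0.05^4·0.95^3 = 0.00019
P(X≥2) = 1 − 0.69834 − 0.25728 = 0.04438
Ratio = 0.00019 / 0.04438 = 0.00423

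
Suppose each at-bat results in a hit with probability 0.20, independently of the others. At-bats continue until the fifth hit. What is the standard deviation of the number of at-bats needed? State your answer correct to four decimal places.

Y = total at-bats until the fifth success; negative binomial with r=5, p=0.20.
SD(Y) = √[r(1−p)/p²] = √(100.000000) = 10.000000

10.0000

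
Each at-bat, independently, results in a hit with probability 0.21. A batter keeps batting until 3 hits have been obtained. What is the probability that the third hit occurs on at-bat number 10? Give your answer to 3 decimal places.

0.064

Y = trial on which the third success occurs; negative binomial, r=3, p=0.21.
P(Y=10) = C(9,2) · p^3 · (1−p)^7
= 36 · 0.009261 · 0.19204 = 0.06403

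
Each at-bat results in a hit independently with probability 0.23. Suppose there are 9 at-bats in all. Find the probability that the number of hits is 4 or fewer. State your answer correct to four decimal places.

0.9650

X ~ Binomial(9, 0.23); P(X ≤ 4) = Σ C(9,k) p^k (1−p)^(9−k) over k:
  k=0: C(9,0)·0.23^0·0.77^9 = 0.095152
  k=1: C(9,1)·0.23^1·0.77^8 = 0.255797
  k=2: C(9,2)·0.23^2·0.77^7 = 0.305628
  k=3: C(9,3)·0.23^3·0.77^6 = 0.213014
  k=4: C(9,4)·0.23^4·0.77^5 = 0.095441
Total = 0.965032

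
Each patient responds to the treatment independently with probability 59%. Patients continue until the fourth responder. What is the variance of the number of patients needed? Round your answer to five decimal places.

Y = total patients until the fourth success; negative binomial with r=4, p=0.59.
Var(Y) = r(1−p)/p² = 4·0.41 / 0.59² = 4.7112899

4.71129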